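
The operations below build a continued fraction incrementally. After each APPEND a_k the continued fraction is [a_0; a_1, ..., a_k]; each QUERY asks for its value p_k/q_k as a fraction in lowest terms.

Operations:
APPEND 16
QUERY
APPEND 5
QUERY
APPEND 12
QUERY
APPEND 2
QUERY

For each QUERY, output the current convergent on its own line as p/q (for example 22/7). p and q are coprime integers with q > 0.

16/1
81/5
988/61
2057/127

APPEND 16: p_0 = 16·1 + 0 = 16, q_0 = 16·0 + 1 = 1 → 16/1
APPEND 5: p_1 = 5·16 + 1 = 81, q_1 = 5·1 + 0 = 5 → 81/5
APPEND 12: p_2 = 12·81 + 16 = 988, q_2 = 12·5 + 1 = 61 → 988/61
APPEND 2: p_3 = 2·988 + 81 = 2057, q_3 = 2·61 + 5 = 127 → 2057/127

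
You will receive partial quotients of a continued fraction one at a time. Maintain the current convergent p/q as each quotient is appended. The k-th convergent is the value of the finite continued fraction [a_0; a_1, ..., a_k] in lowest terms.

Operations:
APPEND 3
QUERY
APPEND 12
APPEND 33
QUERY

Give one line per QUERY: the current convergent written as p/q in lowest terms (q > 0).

APPEND 3: p_0 = 3·1 + 0 = 3, q_0 = 3·0 + 1 = 1 → 3/1
APPEND 12: p_1 = 12·3 + 1 = 37, q_1 = 12·1 + 0 = 12 → 37/12
APPEND 33: p_2 = 33·37 + 3 = 1224, q_2 = 33·12 + 1 = 397 → 1224/397

3/1
1224/397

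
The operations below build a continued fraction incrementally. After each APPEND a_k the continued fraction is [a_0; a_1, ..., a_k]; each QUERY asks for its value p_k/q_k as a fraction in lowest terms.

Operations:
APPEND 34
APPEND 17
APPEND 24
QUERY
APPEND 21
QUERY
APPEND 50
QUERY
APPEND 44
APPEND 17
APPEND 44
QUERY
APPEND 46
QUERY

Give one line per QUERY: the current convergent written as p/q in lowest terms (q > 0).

APPEND 34: p_0 = 34·1 + 0 = 34, q_0 = 34·0 + 1 = 1 → 34/1
APPEND 17: p_1 = 17·34 + 1 = 579, q_1 = 17·1 + 0 = 17 → 579/17
APPEND 24: p_2 = 24·579 + 34 = 13930, q_2 = 24·17 + 1 = 409 → 13930/409
APPEND 21: p_3 = 21·13930 + 579 = 293109, q_3 = 21·409 + 17 = 8606 → 293109/8606
APPEND 50: p_4 = 50·293109 + 13930 = 14669380, q_4 = 50·8606 + 409 = 430709 → 14669380/430709
APPEND 44: p_5 = 44·14669380 + 293109 = 645745829, q_5 = 44·430709 + 8606 = 18959802 → 645745829/18959802
APPEND 17: p_6 = 17·645745829 + 14669380 = 10992348473, q_6 = 17·18959802 + 430709 = 322747343 → 10992348473/322747343
APPEND 44: p_7 = 44·10992348473 + 645745829 = 484309078641, q_7 = 44·322747343 + 18959802 = 14219842894 → 484309078641/14219842894
APPEND 46: p_8 = 46·484309078641 + 10992348473 = 22289209965959, q_8 = 46·14219842894 + 322747343 = 654435520467 → 22289209965959/654435520467

13930/409
293109/8606
14669380/430709
484309078641/14219842894
22289209965959/654435520467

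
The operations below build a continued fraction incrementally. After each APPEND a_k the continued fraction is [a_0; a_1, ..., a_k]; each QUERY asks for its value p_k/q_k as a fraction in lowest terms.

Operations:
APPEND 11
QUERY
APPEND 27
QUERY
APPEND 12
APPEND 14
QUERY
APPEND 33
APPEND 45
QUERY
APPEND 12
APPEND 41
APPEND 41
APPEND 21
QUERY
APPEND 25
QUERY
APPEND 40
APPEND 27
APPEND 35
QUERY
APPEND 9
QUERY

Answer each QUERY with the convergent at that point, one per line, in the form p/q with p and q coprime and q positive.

11/1
298/27
50516/4577
75228191/6816047
32047458878883/2903658629104
802710772109480/72729574875787
30432987389745978318/2757379509483565009
274765482133753882583/24895114654575796636

APPEND 11: p_0 = 11·1 + 0 = 11, q_0 = 11·0 + 1 = 1 → 11/1
APPEND 27: p_1 = 27·11 + 1 = 298, q_1 = 27·1 + 0 = 27 → 298/27
APPEND 12: p_2 = 12·298 + 11 = 3587, q_2 = 12·27 + 1 = 325 → 3587/325
APPEND 14: p_3 = 14·3587 + 298 = 50516, q_3 = 14·325 + 27 = 4577 → 50516/4577
APPEND 33: p_4 = 33·50516 + 3587 = 1670615, q_4 = 33·4577 + 325 = 151366 → 1670615/151366
APPEND 45: p_5 = 45·1670615 + 50516 = 75228191, q_5 = 45·151366 + 4577 = 6816047 → 75228191/6816047
APPEND 12: p_6 = 12·75228191 + 1670615 = 904408907, q_6 = 12·6816047 + 151366 = 81943930 → 904408907/81943930
APPEND 41: p_7 = 41·904408907 + 75228191 = 37155993378, q_7 = 41·81943930 + 6816047 = 3366517177 → 37155993378/3366517177
APPEND 41: p_8 = 41·37155993378 + 904408907 = 1524300137405, q_8 = 41·3366517177 + 81943930 = 138109148187 → 1524300137405/138109148187
APPEND 21: p_9 = 21·1524300137405 + 37155993378 = 32047458878883, q_9 = 21·138109148187 + 3366517177 = 2903658629104 → 32047458878883/2903658629104
APPEND 25: p_10 = 25·32047458878883 + 1524300137405 = 802710772109480, q_10 = 25·2903658629104 + 138109148187 = 72729574875787 → 802710772109480/72729574875787
APPEND 40: p_11 = 40·802710772109480 + 32047458878883 = 32140478343258083, q_11 = 40·72729574875787 + 2903658629104 = 2912086653660584 → 32140478343258083/2912086653660584
APPEND 27: p_12 = 27·32140478343258083 + 802710772109480 = 868595626040077721, q_12 = 27·2912086653660584 + 72729574875787 = 78699069223711555 → 868595626040077721/78699069223711555
APPEND 35: p_13 = 35·868595626040077721 + 32140478343258083 = 30432987389745978318, q_13 = 35·78699069223711555 + 2912086653660584 = 2757379509483565009 → 30432987389745978318/2757379509483565009
APPEND 9: p_14 = 9·30432987389745978318 + 868595626040077721 = 274765482133753882583, q_14 = 9·2757379509483565009 + 78699069223711555 = 24895114654575796636 → 274765482133753882583/24895114654575796636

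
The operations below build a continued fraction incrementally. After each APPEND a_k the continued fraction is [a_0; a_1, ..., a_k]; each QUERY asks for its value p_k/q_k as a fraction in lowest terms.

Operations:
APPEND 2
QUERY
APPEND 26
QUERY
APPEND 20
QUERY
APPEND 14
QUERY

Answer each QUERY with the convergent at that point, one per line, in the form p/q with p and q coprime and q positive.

APPEND 2: p_0 = 2·1 + 0 = 2, q_0 = 2·0 + 1 = 1 → 2/1
APPEND 26: p_1 = 26·2 + 1 = 53, q_1 = 26·1 + 0 = 26 → 53/26
APPEND 20: p_2 = 20·53 + 2 = 1062, q_2 = 20·26 + 1 = 521 → 1062/521
APPEND 14: p_3 = 14·1062 + 53 = 14921, q_3 = 14·521 + 26 = 7320 → 14921/7320

2/1
53/26
1062/521
14921/7320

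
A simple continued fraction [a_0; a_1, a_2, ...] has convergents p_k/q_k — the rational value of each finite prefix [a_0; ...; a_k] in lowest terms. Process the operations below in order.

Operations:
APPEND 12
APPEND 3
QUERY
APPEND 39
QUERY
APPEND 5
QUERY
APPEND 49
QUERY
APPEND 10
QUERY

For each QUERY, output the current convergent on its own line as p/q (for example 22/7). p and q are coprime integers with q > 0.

APPEND 12: p_0 = 12·1 + 0 = 12, q_0 = 12·0 + 1 = 1 → 12/1
APPEND 3: p_1 = 3·12 + 1 = 37, q_1 = 3·1 + 0 = 3 → 37/3
APPEND 39: p_2 = 39·37 + 12 = 1455, q_2 = 39·3 + 1 = 118 → 1455/118
APPEND 5: p_3 = 5·1455 + 37 = 7312, q_3 = 5·118 + 3 = 593 → 7312/593
APPEND 49: p_4 = 49·7312 + 1455 = 359743, q_4 = 49·593 + 118 = 29175 → 359743/29175
APPEND 10: p_5 = 10·359743 + 7312 = 3604742, q_5 = 10·29175 + 593 = 292343 → 3604742/292343

37/3
1455/118
7312/593
359743/29175
3604742/292343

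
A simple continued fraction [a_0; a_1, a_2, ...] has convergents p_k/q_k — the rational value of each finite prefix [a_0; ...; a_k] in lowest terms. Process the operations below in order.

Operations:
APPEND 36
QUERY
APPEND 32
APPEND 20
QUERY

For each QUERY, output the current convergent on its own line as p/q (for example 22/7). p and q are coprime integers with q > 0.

APPEND 36: p_0 = 36·1 + 0 = 36, q_0 = 36·0 + 1 = 1 → 36/1
APPEND 32: p_1 = 32·36 + 1 = 1153, q_1 = 32·1 + 0 = 32 → 1153/32
APPEND 20: p_2 = 20·1153 + 36 = 23096, q_2 = 20·32 + 1 = 641 → 23096/641

36/1
23096/641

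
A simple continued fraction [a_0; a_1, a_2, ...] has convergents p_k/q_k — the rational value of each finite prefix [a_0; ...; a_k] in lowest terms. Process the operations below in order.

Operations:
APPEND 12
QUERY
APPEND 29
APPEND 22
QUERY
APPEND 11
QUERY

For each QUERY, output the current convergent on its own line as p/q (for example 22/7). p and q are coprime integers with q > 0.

APPEND 12: p_0 = 12·1 + 0 = 12, q_0 = 12·0 + 1 = 1 → 12/1
APPEND 29: p_1 = 29·12 + 1 = 349, q_1 = 29·1 + 0 = 29 → 349/29
APPEND 22: p_2 = 22·349 + 12 = 7690, q_2 = 22·29 + 1 = 639 → 7690/639
APPEND 11: p_3 = 11·7690 + 349 = 84939, q_3 = 11·639 + 29 = 7058 → 84939/7058

12/1
7690/639
84939/7058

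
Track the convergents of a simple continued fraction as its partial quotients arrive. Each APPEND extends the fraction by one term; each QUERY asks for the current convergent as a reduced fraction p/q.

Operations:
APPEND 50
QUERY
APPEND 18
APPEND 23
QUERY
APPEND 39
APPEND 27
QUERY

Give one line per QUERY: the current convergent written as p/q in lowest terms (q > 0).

APPEND 50: p_0 = 50·1 + 0 = 50, q_0 = 50·0 + 1 = 1 → 50/1
APPEND 18: p_1 = 18·50 + 1 = 901, q_1 = 18·1 + 0 = 18 → 901/18
APPEND 23: p_2 = 23·901 + 50 = 20773, q_2 = 23·18 + 1 = 415 → 20773/415
APPEND 39: p_3 = 39·20773 + 901 = 811048, q_3 = 39·415 + 18 = 16203 → 811048/16203
APPEND 27: p_4 = 27·811048 + 20773 = 21919069, q_4 = 27·16203 + 415 = 437896 → 21919069/437896

50/1
20773/415
21919069/437896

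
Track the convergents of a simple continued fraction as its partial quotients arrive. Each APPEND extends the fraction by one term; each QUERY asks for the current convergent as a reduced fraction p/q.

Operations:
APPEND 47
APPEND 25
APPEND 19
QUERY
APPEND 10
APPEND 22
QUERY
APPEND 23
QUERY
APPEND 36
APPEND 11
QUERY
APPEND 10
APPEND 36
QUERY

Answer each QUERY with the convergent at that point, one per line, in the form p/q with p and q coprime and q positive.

22391/476
4974283/105746
114633595/2436943
45564254328/968629577
16597440025716/352837362281

APPEND 47: p_0 = 47·1 + 0 = 47, q_0 = 47·0 + 1 = 1 → 47/1
APPEND 25: p_1 = 25·47 + 1 = 1176, q_1 = 25·1 + 0 = 25 → 1176/25
APPEND 19: p_2 = 19·1176 + 47 = 22391, q_2 = 19·25 + 1 = 476 → 22391/476
APPEND 10: p_3 = 10·22391 + 1176 = 225086, q_3 = 10·476 + 25 = 4785 → 225086/4785
APPEND 22: p_4 = 22·225086 + 22391 = 4974283, q_4 = 22·4785 + 476 = 105746 → 4974283/105746
APPEND 23: p_5 = 23·4974283 + 225086 = 114633595, q_5 = 23·105746 + 4785 = 2436943 → 114633595/2436943
APPEND 36: p_6 = 36·114633595 + 4974283 = 4131783703, q_6 = 36·2436943 + 105746 = 87835694 → 4131783703/87835694
APPEND 11: p_7 = 11·4131783703 + 114633595 = 45564254328, q_7 = 11·87835694 + 2436943 = 968629577 → 45564254328/968629577
APPEND 10: p_8 = 10·45564254328 + 4131783703 = 459774326983, q_8 = 10·968629577 + 87835694 = 9774131464 → 459774326983/9774131464
APPEND 36: p_9 = 36·459774326983 + 45564254328 = 16597440025716, q_9 = 36·9774131464 + 968629577 = 352837362281 → 16597440025716/352837362281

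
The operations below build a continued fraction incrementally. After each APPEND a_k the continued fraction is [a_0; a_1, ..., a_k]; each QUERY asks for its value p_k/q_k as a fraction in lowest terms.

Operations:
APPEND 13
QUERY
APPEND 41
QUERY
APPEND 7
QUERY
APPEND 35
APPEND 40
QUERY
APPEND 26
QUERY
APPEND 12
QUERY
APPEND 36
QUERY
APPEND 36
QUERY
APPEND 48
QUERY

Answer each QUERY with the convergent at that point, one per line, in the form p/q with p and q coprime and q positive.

APPEND 13: p_0 = 13·1 + 0 = 13, q_0 = 13·0 + 1 = 1 → 13/1
APPEND 41: p_1 = 41·13 + 1 = 534, q_1 = 41·1 + 0 = 41 → 534/41
APPEND 7: p_2 = 7·534 + 13 = 3751, q_2 = 7·41 + 1 = 288 → 3751/288
APPEND 35: p_3 = 35·3751 + 534 = 131819, q_3 = 35·288 + 41 = 10121 → 131819/10121
APPEND 40: p_4 = 40·131819 + 3751 = 5276511, q_4 = 40·10121 + 288 = 405128 → 5276511/405128
APPEND 26: p_5 = 26·5276511 + 131819 = 137321105, q_5 = 26·405128 + 10121 = 10543449 → 137321105/10543449
APPEND 12: p_6 = 12·137321105 + 5276511 = 1653129771, q_6 = 12·10543449 + 405128 = 126926516 → 1653129771/126926516
APPEND 36: p_7 = 36·1653129771 + 137321105 = 59649992861, q_7 = 36·126926516 + 10543449 = 4579898025 → 59649992861/4579898025
APPEND 36: p_8 = 36·59649992861 + 1653129771 = 2149052872767, q_8 = 36·4579898025 + 126926516 = 165003255416 → 2149052872767/165003255416
APPEND 48: p_9 = 48·2149052872767 + 59649992861 = 103214187885677, q_9 = 48·165003255416 + 4579898025 = 7924736157993 → 103214187885677/7924736157993

13/1
534/41
3751/288
5276511/405128
137321105/10543449
1653129771/126926516
59649992861/4579898025
2149052872767/165003255416
103214187885677/7924736157993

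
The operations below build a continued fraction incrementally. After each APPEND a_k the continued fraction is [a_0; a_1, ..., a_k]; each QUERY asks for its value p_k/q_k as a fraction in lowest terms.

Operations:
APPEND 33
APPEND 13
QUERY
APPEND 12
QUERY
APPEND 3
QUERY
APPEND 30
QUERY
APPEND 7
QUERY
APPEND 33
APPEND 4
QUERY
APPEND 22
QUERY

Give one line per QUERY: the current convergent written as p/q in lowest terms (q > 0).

APPEND 33: p_0 = 33·1 + 0 = 33, q_0 = 33·0 + 1 = 1 → 33/1
APPEND 13: p_1 = 13·33 + 1 = 430, q_1 = 13·1 + 0 = 13 → 430/13
APPEND 12: p_2 = 12·430 + 33 = 5193, q_2 = 12·13 + 1 = 157 → 5193/157
APPEND 3: p_3 = 3·5193 + 430 = 16009, q_3 = 3·157 + 13 = 484 → 16009/484
APPEND 30: p_4 = 30·16009 + 5193 = 485463, q_4 = 30·484 + 157 = 14677 → 485463/14677
APPEND 7: p_5 = 7·485463 + 16009 = 3414250, q_5 = 7·14677 + 484 = 103223 → 3414250/103223
APPEND 33: p_6 = 33·3414250 + 485463 = 113155713, q_6 = 33·103223 + 14677 = 3421036 → 113155713/3421036
APPEND 4: p_7 = 4·113155713 + 3414250 = 456037102, q_7 = 4·3421036 + 103223 = 13787367 → 456037102/13787367
APPEND 22: p_8 = 22·456037102 + 113155713 = 10145971957, q_8 = 22·13787367 + 3421036 = 306743110 → 10145971957/306743110

430/13
5193/157
16009/484
485463/14677
3414250/103223
456037102/13787367
10145971957/306743110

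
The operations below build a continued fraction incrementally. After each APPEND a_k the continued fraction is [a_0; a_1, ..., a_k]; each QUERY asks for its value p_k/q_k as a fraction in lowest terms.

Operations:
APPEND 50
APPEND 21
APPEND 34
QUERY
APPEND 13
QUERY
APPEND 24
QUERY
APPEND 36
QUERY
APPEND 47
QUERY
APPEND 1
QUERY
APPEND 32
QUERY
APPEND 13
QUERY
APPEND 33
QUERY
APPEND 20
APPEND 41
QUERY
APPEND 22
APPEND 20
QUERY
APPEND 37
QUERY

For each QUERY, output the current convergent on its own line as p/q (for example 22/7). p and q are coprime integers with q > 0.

APPEND 50: p_0 = 50·1 + 0 = 50, q_0 = 50·0 + 1 = 1 → 50/1
APPEND 21: p_1 = 21·50 + 1 = 1051, q_1 = 21·1 + 0 = 21 → 1051/21
APPEND 34: p_2 = 34·1051 + 50 = 35784, q_2 = 34·21 + 1 = 715 → 35784/715
APPEND 13: p_3 = 13·35784 + 1051 = 466243, q_3 = 13·715 + 21 = 9316 → 466243/9316
APPEND 24: p_4 = 24·466243 + 35784 = 11225616, q_4 = 24·9316 + 715 = 224299 → 11225616/224299
APPEND 36: p_5 = 36·11225616 + 466243 = 404588419, q_5 = 36·224299 + 9316 = 8084080 → 404588419/8084080
APPEND 47: p_6 = 47·404588419 + 11225616 = 19026881309, q_6 = 47·8084080 + 224299 = 380176059 → 19026881309/380176059
APPEND 1: p_7 = 1·19026881309 + 404588419 = 19431469728, q_7 = 1·380176059 + 8084080 = 388260139 → 19431469728/388260139
APPEND 32: p_8 = 32·19431469728 + 19026881309 = 640833912605, q_8 = 32·388260139 + 380176059 = 12804500507 → 640833912605/12804500507
APPEND 13: p_9 = 13·640833912605 + 19431469728 = 8350272333593, q_9 = 13·12804500507 + 388260139 = 166846766730 → 8350272333593/166846766730
APPEND 33: p_10 = 33·8350272333593 + 640833912605 = 276199820921174, q_10 = 33·166846766730 + 12804500507 = 5518747802597 → 276199820921174/5518747802597
APPEND 20: p_11 = 20·276199820921174 + 8350272333593 = 5532346690757073, q_11 = 20·5518747802597 + 166846766730 = 110541802818670 → 5532346690757073/110541802818670
APPEND 41: p_12 = 41·5532346690757073 + 276199820921174 = 227102414141961167, q_12 = 41·110541802818670 + 5518747802597 = 4537732663368067 → 227102414141961167/4537732663368067
APPEND 22: p_13 = 22·227102414141961167 + 5532346690757073 = 5001785457813902747, q_13 = 22·4537732663368067 + 110541802818670 = 99940660396916144 → 5001785457813902747/99940660396916144
APPEND 20: p_14 = 20·5001785457813902747 + 227102414141961167 = 100262811570420016107, q_14 = 20·99940660396916144 + 4537732663368067 = 2003350940601690947 → 100262811570420016107/2003350940601690947
APPEND 37: p_15 = 37·100262811570420016107 + 5001785457813902747 = 3714725813563354498706, q_15 = 37·2003350940601690947 + 99940660396916144 = 74223925462659481183 → 3714725813563354498706/74223925462659481183

35784/715
466243/9316
11225616/224299
404588419/8084080
19026881309/380176059
19431469728/388260139
640833912605/12804500507
8350272333593/166846766730
276199820921174/5518747802597
227102414141961167/4537732663368067
100262811570420016107/2003350940601690947
3714725813563354498706/74223925462659481183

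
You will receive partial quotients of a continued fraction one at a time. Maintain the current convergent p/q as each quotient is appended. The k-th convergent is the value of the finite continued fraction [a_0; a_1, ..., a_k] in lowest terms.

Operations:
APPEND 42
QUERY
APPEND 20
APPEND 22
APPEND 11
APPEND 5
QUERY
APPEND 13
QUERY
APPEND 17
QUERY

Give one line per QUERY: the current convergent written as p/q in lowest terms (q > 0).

APPEND 42: p_0 = 42·1 + 0 = 42, q_0 = 42·0 + 1 = 1 → 42/1
APPEND 20: p_1 = 20·42 + 1 = 841, q_1 = 20·1 + 0 = 20 → 841/20
APPEND 22: p_2 = 22·841 + 42 = 18544, q_2 = 22·20 + 1 = 441 → 18544/441
APPEND 11: p_3 = 11·18544 + 841 = 204825, q_3 = 11·441 + 20 = 4871 → 204825/4871
APPEND 5: p_4 = 5·204825 + 18544 = 1042669, q_4 = 5·4871 + 441 = 24796 → 1042669/24796
APPEND 13: p_5 = 13·1042669 + 204825 = 13759522, q_5 = 13·24796 + 4871 = 327219 → 13759522/327219
APPEND 17: p_6 = 17·13759522 + 1042669 = 234954543, q_6 = 17·327219 + 24796 = 5587519 → 234954543/5587519

42/1
1042669/24796
13759522/327219
234954543/5587519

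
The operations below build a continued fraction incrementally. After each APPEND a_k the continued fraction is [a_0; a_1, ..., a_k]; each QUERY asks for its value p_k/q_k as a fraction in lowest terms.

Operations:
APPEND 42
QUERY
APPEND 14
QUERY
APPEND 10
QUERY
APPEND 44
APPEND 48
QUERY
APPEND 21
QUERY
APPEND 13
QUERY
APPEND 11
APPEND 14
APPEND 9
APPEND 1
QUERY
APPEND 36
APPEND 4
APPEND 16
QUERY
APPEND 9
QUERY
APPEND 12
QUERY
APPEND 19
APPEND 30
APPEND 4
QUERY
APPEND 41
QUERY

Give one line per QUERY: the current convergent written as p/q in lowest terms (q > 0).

APPEND 42: p_0 = 42·1 + 0 = 42, q_0 = 42·0 + 1 = 1 → 42/1
APPEND 14: p_1 = 14·42 + 1 = 589, q_1 = 14·1 + 0 = 14 → 589/14
APPEND 10: p_2 = 10·589 + 42 = 5932, q_2 = 10·14 + 1 = 141 → 5932/141
APPEND 44: p_3 = 44·5932 + 589 = 261597, q_3 = 44·141 + 14 = 6218 → 261597/6218
APPEND 48: p_4 = 48·261597 + 5932 = 12562588, q_4 = 48·6218 + 141 = 298605 → 12562588/298605
APPEND 21: p_5 = 21·12562588 + 261597 = 264075945, q_5 = 21·298605 + 6218 = 6276923 → 264075945/6276923
APPEND 13: p_6 = 13·264075945 + 12562588 = 3445549873, q_6 = 13·6276923 + 298605 = 81898604 → 3445549873/81898604
APPEND 11: p_7 = 11·3445549873 + 264075945 = 38165124548, q_7 = 11·81898604 + 6276923 = 907161567 → 38165124548/907161567
APPEND 14: p_8 = 14·38165124548 + 3445549873 = 537757293545, q_8 = 14·907161567 + 81898604 = 12782160542 → 537757293545/12782160542
APPEND 9: p_9 = 9·537757293545 + 38165124548 = 4877980766453, q_9 = 9·12782160542 + 907161567 = 115946606445 → 4877980766453/115946606445
APPEND 1: p_10 = 1·4877980766453 + 537757293545 = 5415738059998, q_10 = 1·115946606445 + 12782160542 = 128728766987 → 5415738059998/128728766987
APPEND 36: p_11 = 36·5415738059998 + 4877980766453 = 199844550926381, q_11 = 36·128728766987 + 115946606445 = 4750182217977 → 199844550926381/4750182217977
APPEND 4: p_12 = 4·199844550926381 + 5415738059998 = 804793941765522, q_12 = 4·4750182217977 + 128728766987 = 19129457638895 → 804793941765522/19129457638895
APPEND 16: p_13 = 16·804793941765522 + 199844550926381 = 13076547619174733, q_13 = 16·19129457638895 + 4750182217977 = 310821504440297 → 13076547619174733/310821504440297
APPEND 9: p_14 = 9·13076547619174733 + 804793941765522 = 118493722514338119, q_14 = 9·310821504440297 + 19129457638895 = 2816522997601568 → 118493722514338119/2816522997601568
APPEND 12: p_15 = 12·118493722514338119 + 13076547619174733 = 1435001217791232161, q_15 = 12·2816522997601568 + 310821504440297 = 34109097475659113 → 1435001217791232161/34109097475659113
APPEND 19: p_16 = 19·1435001217791232161 + 118493722514338119 = 27383516860547749178, q_16 = 19·34109097475659113 + 2816522997601568 = 650889375035124715 → 27383516860547749178/650889375035124715
APPEND 30: p_17 = 30·27383516860547749178 + 1435001217791232161 = 822940507034223707501, q_17 = 30·650889375035124715 + 34109097475659113 = 19560790348529400563 → 822940507034223707501/19560790348529400563
APPEND 4: p_18 = 4·822940507034223707501 + 27383516860547749178 = 3319145544997442579182, q_18 = 4·19560790348529400563 + 650889375035124715 = 78894050769152726967 → 3319145544997442579182/78894050769152726967
APPEND 41: p_19 = 41·3319145544997442579182 + 822940507034223707501 = 136907907851929369453963, q_19 = 41·78894050769152726967 + 19560790348529400563 = 3254216871883791206210 → 136907907851929369453963/3254216871883791206210

42/1
589/14
5932/141
12562588/298605
264075945/6276923
3445549873/81898604
5415738059998/128728766987
13076547619174733/310821504440297
118493722514338119/2816522997601568
1435001217791232161/34109097475659113
3319145544997442579182/78894050769152726967
136907907851929369453963/3254216871883791206210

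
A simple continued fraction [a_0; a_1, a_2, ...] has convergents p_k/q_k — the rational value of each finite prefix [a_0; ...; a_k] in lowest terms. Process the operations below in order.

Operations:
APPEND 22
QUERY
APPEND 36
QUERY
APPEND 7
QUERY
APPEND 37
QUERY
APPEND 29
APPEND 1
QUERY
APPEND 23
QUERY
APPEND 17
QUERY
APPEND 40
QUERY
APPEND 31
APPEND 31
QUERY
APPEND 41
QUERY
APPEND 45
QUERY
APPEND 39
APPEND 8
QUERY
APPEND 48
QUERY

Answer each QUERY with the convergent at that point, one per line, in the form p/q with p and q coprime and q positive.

APPEND 22: p_0 = 22·1 + 0 = 22, q_0 = 22·0 + 1 = 1 → 22/1
APPEND 36: p_1 = 36·22 + 1 = 793, q_1 = 36·1 + 0 = 36 → 793/36
APPEND 7: p_2 = 7·793 + 22 = 5573, q_2 = 7·36 + 1 = 253 → 5573/253
APPEND 37: p_3 = 37·5573 + 793 = 206994, q_3 = 37·253 + 36 = 9397 → 206994/9397
APPEND 29: p_4 = 29·206994 + 5573 = 6008399, q_4 = 29·9397 + 253 = 272766 → 6008399/272766
APPEND 1: p_5 = 1·6008399 + 206994 = 6215393, q_5 = 1·272766 + 9397 = 282163 → 6215393/282163
APPEND 23: p_6 = 23·6215393 + 6008399 = 148962438, q_6 = 23·282163 + 272766 = 6762515 → 148962438/6762515
APPEND 17: p_7 = 17·148962438 + 6215393 = 2538576839, q_7 = 17·6762515 + 282163 = 115244918 → 2538576839/115244918
APPEND 40: p_8 = 40·2538576839 + 148962438 = 101692035998, q_8 = 40·115244918 + 6762515 = 4616559235 → 101692035998/4616559235
APPEND 31: p_9 = 31·101692035998 + 2538576839 = 3154991692777, q_9 = 31·4616559235 + 115244918 = 143228581203 → 3154991692777/143228581203
APPEND 31: p_10 = 31·3154991692777 + 101692035998 = 97906434512085, q_10 = 31·143228581203 + 4616559235 = 4444702576528 → 97906434512085/4444702576528
APPEND 41: p_11 = 41·97906434512085 + 3154991692777 = 4017318806688262, q_11 = 41·4444702576528 + 143228581203 = 182376034218851 → 4017318806688262/182376034218851
APPEND 45: p_12 = 45·4017318806688262 + 97906434512085 = 180877252735483875, q_12 = 45·182376034218851 + 4444702576528 = 8211366242424823 → 180877252735483875/8211366242424823
APPEND 39: p_13 = 39·180877252735483875 + 4017318806688262 = 7058230175490559387, q_13 = 39·8211366242424823 + 182376034218851 = 320425659488786948 → 7058230175490559387/320425659488786948
APPEND 8: p_14 = 8·7058230175490559387 + 180877252735483875 = 56646718656659958971, q_14 = 8·320425659488786948 + 8211366242424823 = 2571616642152720407 → 56646718656659958971/2571616642152720407
APPEND 48: p_15 = 48·56646718656659958971 + 7058230175490559387 = 2726100725695168589995, q_15 = 48·2571616642152720407 + 320425659488786948 = 123758024482819366484 → 2726100725695168589995/123758024482819366484

22/1
793/36
5573/253
206994/9397
6215393/282163
148962438/6762515
2538576839/115244918
101692035998/4616559235
97906434512085/4444702576528
4017318806688262/182376034218851
180877252735483875/8211366242424823
56646718656659958971/2571616642152720407
2726100725695168589995/123758024482819366484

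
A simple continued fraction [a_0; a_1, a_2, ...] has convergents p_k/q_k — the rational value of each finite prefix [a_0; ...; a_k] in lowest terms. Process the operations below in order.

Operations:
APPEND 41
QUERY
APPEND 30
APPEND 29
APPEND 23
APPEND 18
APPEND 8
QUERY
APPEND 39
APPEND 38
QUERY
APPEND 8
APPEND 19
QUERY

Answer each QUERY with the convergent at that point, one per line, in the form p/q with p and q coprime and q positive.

41/1
119657315/2916103
178016259949/4338336939
27325436073514/665933262085

APPEND 41: p_0 = 41·1 + 0 = 41, q_0 = 41·0 + 1 = 1 → 41/1
APPEND 30: p_1 = 30·41 + 1 = 1231, q_1 = 30·1 + 0 = 30 → 1231/30
APPEND 29: p_2 = 29·1231 + 41 = 35740, q_2 = 29·30 + 1 = 871 → 35740/871
APPEND 23: p_3 = 23·35740 + 1231 = 823251, q_3 = 23·871 + 30 = 20063 → 823251/20063
APPEND 18: p_4 = 18·823251 + 35740 = 14854258, q_4 = 18·20063 + 871 = 362005 → 14854258/362005
APPEND 8: p_5 = 8·14854258 + 823251 = 119657315, q_5 = 8·362005 + 20063 = 2916103 → 119657315/2916103
APPEND 39: p_6 = 39·119657315 + 14854258 = 4681489543, q_6 = 39·2916103 + 362005 = 114090022 → 4681489543/114090022
APPEND 38: p_7 = 38·4681489543 + 119657315 = 178016259949, q_7 = 38·114090022 + 2916103 = 4338336939 → 178016259949/4338336939
APPEND 8: p_8 = 8·178016259949 + 4681489543 = 1428811569135, q_8 = 8·4338336939 + 114090022 = 34820785534 → 1428811569135/34820785534
APPEND 19: p_9 = 19·1428811569135 + 178016259949 = 27325436073514, q_9 = 19·34820785534 + 4338336939 = 665933262085 → 27325436073514/665933262085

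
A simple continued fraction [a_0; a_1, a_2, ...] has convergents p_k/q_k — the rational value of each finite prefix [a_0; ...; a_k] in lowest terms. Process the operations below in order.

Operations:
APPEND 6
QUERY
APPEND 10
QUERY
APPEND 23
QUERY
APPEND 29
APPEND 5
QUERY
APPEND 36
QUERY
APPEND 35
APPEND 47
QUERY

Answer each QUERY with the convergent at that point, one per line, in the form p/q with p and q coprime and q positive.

6/1
61/10
1409/231
206019/33776
7457606/1222645
12284902369/2014061142

APPEND 6: p_0 = 6·1 + 0 = 6, q_0 = 6·0 + 1 = 1 → 6/1
APPEND 10: p_1 = 10·6 + 1 = 61, q_1 = 10·1 + 0 = 10 → 61/10
APPEND 23: p_2 = 23·61 + 6 = 1409, q_2 = 23·10 + 1 = 231 → 1409/231
APPEND 29: p_3 = 29·1409 + 61 = 40922, q_3 = 29·231 + 10 = 6709 → 40922/6709
APPEND 5: p_4 = 5·40922 + 1409 = 206019, q_4 = 5·6709 + 231 = 33776 → 206019/33776
APPEND 36: p_5 = 36·206019 + 40922 = 7457606, q_5 = 36·33776 + 6709 = 1222645 → 7457606/1222645
APPEND 35: p_6 = 35·7457606 + 206019 = 261222229, q_6 = 35·1222645 + 33776 = 42826351 → 261222229/42826351
APPEND 47: p_7 = 47·261222229 + 7457606 = 12284902369, q_7 = 47·42826351 + 1222645 = 2014061142 → 12284902369/2014061142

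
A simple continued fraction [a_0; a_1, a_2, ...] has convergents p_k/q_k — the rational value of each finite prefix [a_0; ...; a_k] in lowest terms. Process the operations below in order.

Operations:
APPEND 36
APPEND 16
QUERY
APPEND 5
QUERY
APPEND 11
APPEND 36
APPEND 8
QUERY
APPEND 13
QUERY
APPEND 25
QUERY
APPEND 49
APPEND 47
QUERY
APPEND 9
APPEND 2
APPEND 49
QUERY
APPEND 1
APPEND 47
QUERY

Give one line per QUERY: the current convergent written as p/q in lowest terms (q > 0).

577/16
2921/81
9475980/262771
124368149/3448756
3118679705/86481671
7191283343323/199415861516
6774947370419326/187870773837905
331633666135042323/9196274167312918

APPEND 36: p_0 = 36·1 + 0 = 36, q_0 = 36·0 + 1 = 1 → 36/1
APPEND 16: p_1 = 16·36 + 1 = 577, q_1 = 16·1 + 0 = 16 → 577/16
APPEND 5: p_2 = 5·577 + 36 = 2921, q_2 = 5·16 + 1 = 81 → 2921/81
APPEND 11: p_3 = 11·2921 + 577 = 32708, q_3 = 11·81 + 16 = 907 → 32708/907
APPEND 36: p_4 = 36·32708 + 2921 = 1180409, q_4 = 36·907 + 81 = 32733 → 1180409/32733
APPEND 8: p_5 = 8·1180409 + 32708 = 9475980, q_5 = 8·32733 + 907 = 262771 → 9475980/262771
APPEND 13: p_6 = 13·9475980 + 1180409 = 124368149, q_6 = 13·262771 + 32733 = 3448756 → 124368149/3448756
APPEND 25: p_7 = 25·124368149 + 9475980 = 3118679705, q_7 = 25·3448756 + 262771 = 86481671 → 3118679705/86481671
APPEND 49: p_8 = 49·3118679705 + 124368149 = 152939673694, q_8 = 49·86481671 + 3448756 = 4241050635 → 152939673694/4241050635
APPEND 47: p_9 = 47·152939673694 + 3118679705 = 7191283343323, q_9 = 47·4241050635 + 86481671 = 199415861516 → 7191283343323/199415861516
APPEND 9: p_10 = 9·7191283343323 + 152939673694 = 64874489763601, q_10 = 9·199415861516 + 4241050635 = 1798983804279 → 64874489763601/1798983804279
APPEND 2: p_11 = 2·64874489763601 + 7191283343323 = 136940262870525, q_11 = 2·1798983804279 + 199415861516 = 3797383470074 → 136940262870525/3797383470074
APPEND 49: p_12 = 49·136940262870525 + 64874489763601 = 6774947370419326, q_12 = 49·3797383470074 + 1798983804279 = 187870773837905 → 6774947370419326/187870773837905
APPEND 1: p_13 = 1·6774947370419326 + 136940262870525 = 6911887633289851, q_13 = 1·187870773837905 + 3797383470074 = 191668157307979 → 6911887633289851/191668157307979
APPEND 47: p_14 = 47·6911887633289851 + 6774947370419326 = 331633666135042323, q_14 = 47·191668157307979 + 187870773837905 = 9196274167312918 → 331633666135042323/9196274167312918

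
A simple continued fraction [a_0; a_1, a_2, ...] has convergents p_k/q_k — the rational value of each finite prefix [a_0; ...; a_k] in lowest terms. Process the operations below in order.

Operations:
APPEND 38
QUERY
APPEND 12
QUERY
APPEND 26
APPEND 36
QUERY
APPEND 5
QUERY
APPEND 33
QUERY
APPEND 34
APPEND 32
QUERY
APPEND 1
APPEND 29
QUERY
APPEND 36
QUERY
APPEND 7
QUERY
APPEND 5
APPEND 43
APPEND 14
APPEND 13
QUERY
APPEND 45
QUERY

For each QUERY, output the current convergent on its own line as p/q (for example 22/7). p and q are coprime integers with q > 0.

APPEND 38: p_0 = 38·1 + 0 = 38, q_0 = 38·0 + 1 = 1 → 38/1
APPEND 12: p_1 = 12·38 + 1 = 457, q_1 = 12·1 + 0 = 12 → 457/12
APPEND 26: p_2 = 26·457 + 38 = 11920, q_2 = 26·12 + 1 = 313 → 11920/313
APPEND 36: p_3 = 36·11920 + 457 = 429577, q_3 = 36·313 + 12 = 11280 → 429577/11280
APPEND 5: p_4 = 5·429577 + 11920 = 2159805, q_4 = 5·11280 + 313 = 56713 → 2159805/56713
APPEND 33: p_5 = 33·2159805 + 429577 = 71703142, q_5 = 33·56713 + 11280 = 1882809 → 71703142/1882809
APPEND 34: p_6 = 34·71703142 + 2159805 = 2440066633, q_6 = 34·1882809 + 56713 = 64072219 → 2440066633/64072219
APPEND 32: p_7 = 32·2440066633 + 71703142 = 78153835398, q_7 = 32·64072219 + 1882809 = 2052193817 → 78153835398/2052193817
APPEND 1: p_8 = 1·78153835398 + 2440066633 = 80593902031, q_8 = 1·2052193817 + 64072219 = 2116266036 → 80593902031/2116266036
APPEND 29: p_9 = 29·80593902031 + 78153835398 = 2415376994297, q_9 = 29·2116266036 + 2052193817 = 63423908861 → 2415376994297/63423908861
APPEND 36: p_10 = 36·2415376994297 + 80593902031 = 87034165696723, q_10 = 36·63423908861 + 2116266036 = 2285376985032 → 87034165696723/2285376985032
APPEND 7: p_11 = 7·87034165696723 + 2415376994297 = 611654536871358, q_11 = 7·2285376985032 + 63423908861 = 16061062804085 → 611654536871358/16061062804085
APPEND 5: p_12 = 5·611654536871358 + 87034165696723 = 3145306850053513, q_12 = 5·16061062804085 + 2285376985032 = 82590691005457 → 3145306850053513/82590691005457
APPEND 43: p_13 = 43·3145306850053513 + 611654536871358 = 135859849089172417, q_13 = 43·82590691005457 + 16061062804085 = 3567460776038736 → 135859849089172417/3567460776038736
APPEND 14: p_14 = 14·135859849089172417 + 3145306850053513 = 1905183194098467351, q_14 = 14·3567460776038736 + 82590691005457 = 50027041555547761 → 1905183194098467351/50027041555547761
APPEND 13: p_15 = 13·1905183194098467351 + 135859849089172417 = 24903241372369247980, q_15 = 13·50027041555547761 + 3567460776038736 = 653919000998159629 → 24903241372369247980/653919000998159629
APPEND 45: p_16 = 45·24903241372369247980 + 1905183194098467351 = 1122551044950714626451, q_16 = 45·653919000998159629 + 50027041555547761 = 29476382086472731066 → 1122551044950714626451/29476382086472731066

38/1
457/12
429577/11280
2159805/56713
71703142/1882809
78153835398/2052193817
2415376994297/63423908861
87034165696723/2285376985032
611654536871358/16061062804085
24903241372369247980/653919000998159629
1122551044950714626451/29476382086472731066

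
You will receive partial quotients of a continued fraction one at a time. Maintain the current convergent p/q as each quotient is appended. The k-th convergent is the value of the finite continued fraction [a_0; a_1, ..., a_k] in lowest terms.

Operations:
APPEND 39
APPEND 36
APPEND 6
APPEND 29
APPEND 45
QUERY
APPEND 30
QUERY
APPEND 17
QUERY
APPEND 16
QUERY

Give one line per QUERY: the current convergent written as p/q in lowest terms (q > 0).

APPEND 39: p_0 = 39·1 + 0 = 39, q_0 = 39·0 + 1 = 1 → 39/1
APPEND 36: p_1 = 36·39 + 1 = 1405, q_1 = 36·1 + 0 = 36 → 1405/36
APPEND 6: p_2 = 6·1405 + 39 = 8469, q_2 = 6·36 + 1 = 217 → 8469/217
APPEND 29: p_3 = 29·8469 + 1405 = 247006, q_3 = 29·217 + 36 = 6329 → 247006/6329
APPEND 45: p_4 = 45·247006 + 8469 = 11123739, q_4 = 45·6329 + 217 = 285022 → 11123739/285022
APPEND 30: p_5 = 30·11123739 + 247006 = 333959176, q_5 = 30·285022 + 6329 = 8556989 → 333959176/8556989
APPEND 17: p_6 = 17·333959176 + 11123739 = 5688429731, q_6 = 17·8556989 + 285022 = 145753835 → 5688429731/145753835
APPEND 16: p_7 = 16·5688429731 + 333959176 = 91348834872, q_7 = 16·145753835 + 8556989 = 2340618349 → 91348834872/2340618349

11123739/285022
333959176/8556989
5688429731/145753835
91348834872/2340618349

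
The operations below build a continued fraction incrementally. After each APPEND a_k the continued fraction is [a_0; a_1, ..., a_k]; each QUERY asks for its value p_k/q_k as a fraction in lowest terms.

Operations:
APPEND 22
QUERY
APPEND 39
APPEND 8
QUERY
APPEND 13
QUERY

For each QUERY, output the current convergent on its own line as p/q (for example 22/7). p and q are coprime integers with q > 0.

22/1
6894/313
90481/4108

APPEND 22: p_0 = 22·1 + 0 = 22, q_0 = 22·0 + 1 = 1 → 22/1
APPEND 39: p_1 = 39·22 + 1 = 859, q_1 = 39·1 + 0 = 39 → 859/39
APPEND 8: p_2 = 8·859 + 22 = 6894, q_2 = 8·39 + 1 = 313 → 6894/313
APPEND 13: p_3 = 13·6894 + 859 = 90481, q_3 = 13·313 + 39 = 4108 → 90481/4108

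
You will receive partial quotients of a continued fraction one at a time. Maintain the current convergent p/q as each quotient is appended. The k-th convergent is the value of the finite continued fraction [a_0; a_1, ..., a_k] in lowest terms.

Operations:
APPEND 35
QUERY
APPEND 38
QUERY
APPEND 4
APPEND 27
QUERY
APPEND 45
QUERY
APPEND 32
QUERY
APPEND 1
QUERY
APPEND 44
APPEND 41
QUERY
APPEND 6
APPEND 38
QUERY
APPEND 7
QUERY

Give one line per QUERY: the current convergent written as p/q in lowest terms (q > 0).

APPEND 35: p_0 = 35·1 + 0 = 35, q_0 = 35·0 + 1 = 1 → 35/1
APPEND 38: p_1 = 38·35 + 1 = 1331, q_1 = 38·1 + 0 = 38 → 1331/38
APPEND 4: p_2 = 4·1331 + 35 = 5359, q_2 = 4·38 + 1 = 153 → 5359/153
APPEND 27: p_3 = 27·5359 + 1331 = 146024, q_3 = 27·153 + 38 = 4169 → 146024/4169
APPEND 45: p_4 = 45·146024 + 5359 = 6576439, q_4 = 45·4169 + 153 = 187758 → 6576439/187758
APPEND 32: p_5 = 32·6576439 + 146024 = 210592072, q_5 = 32·187758 + 4169 = 6012425 → 210592072/6012425
APPEND 1: p_6 = 1·210592072 + 6576439 = 217168511, q_6 = 1·6012425 + 187758 = 6200183 → 217168511/6200183
APPEND 44: p_7 = 44·217168511 + 210592072 = 9766006556, q_7 = 44·6200183 + 6012425 = 278820477 → 9766006556/278820477
APPEND 41: p_8 = 41·9766006556 + 217168511 = 400623437307, q_8 = 41·278820477 + 6200183 = 11437839740 → 400623437307/11437839740
APPEND 6: p_9 = 6·400623437307 + 9766006556 = 2413506630398, q_9 = 6·11437839740 + 278820477 = 68905858917 → 2413506630398/68905858917
APPEND 38: p_10 = 38·2413506630398 + 400623437307 = 92113875392431, q_10 = 38·68905858917 + 11437839740 = 2629860478586 → 92113875392431/2629860478586
APPEND 7: p_11 = 7·92113875392431 + 2413506630398 = 647210634377415, q_11 = 7·2629860478586 + 68905858917 = 18477929209019 → 647210634377415/18477929209019

35/1
1331/38
146024/4169
6576439/187758
210592072/6012425
217168511/6200183
400623437307/11437839740
92113875392431/2629860478586
647210634377415/18477929209019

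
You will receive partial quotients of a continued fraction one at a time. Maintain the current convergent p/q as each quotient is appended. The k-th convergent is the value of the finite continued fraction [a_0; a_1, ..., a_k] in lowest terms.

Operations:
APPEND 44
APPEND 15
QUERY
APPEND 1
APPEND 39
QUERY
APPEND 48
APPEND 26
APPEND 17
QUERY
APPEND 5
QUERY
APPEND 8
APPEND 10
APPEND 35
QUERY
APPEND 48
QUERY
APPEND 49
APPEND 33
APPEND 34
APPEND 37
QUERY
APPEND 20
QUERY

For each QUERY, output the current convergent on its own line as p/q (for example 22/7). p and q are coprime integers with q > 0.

661/15
28156/639
599500151/13605647
3032685929/68826762
8832350649148/200450066463
424204473720863/9627314214416
865267180827018719557/19637225784481219392
17328710657797697821987/393274830343008985165

APPEND 44: p_0 = 44·1 + 0 = 44, q_0 = 44·0 + 1 = 1 → 44/1
APPEND 15: p_1 = 15·44 + 1 = 661, q_1 = 15·1 + 0 = 15 → 661/15
APPEND 1: p_2 = 1·661 + 44 = 705, q_2 = 1·15 + 1 = 16 → 705/16
APPEND 39: p_3 = 39·705 + 661 = 28156, q_3 = 39·16 + 15 = 639 → 28156/639
APPEND 48: p_4 = 48·28156 + 705 = 1352193, q_4 = 48·639 + 16 = 30688 → 1352193/30688
APPEND 26: p_5 = 26·1352193 + 28156 = 35185174, q_5 = 26·30688 + 639 = 798527 → 35185174/798527
APPEND 17: p_6 = 17·35185174 + 1352193 = 599500151, q_6 = 17·798527 + 30688 = 13605647 → 599500151/13605647
APPEND 5: p_7 = 5·599500151 + 35185174 = 3032685929, q_7 = 5·13605647 + 798527 = 68826762 → 3032685929/68826762
APPEND 8: p_8 = 8·3032685929 + 599500151 = 24860987583, q_8 = 8·68826762 + 13605647 = 564219743 → 24860987583/564219743
APPEND 10: p_9 = 10·24860987583 + 3032685929 = 251642561759, q_9 = 10·564219743 + 68826762 = 5711024192 → 251642561759/5711024192
APPEND 35: p_10 = 35·251642561759 + 24860987583 = 8832350649148, q_10 = 35·5711024192 + 564219743 = 200450066463 → 8832350649148/200450066463
APPEND 48: p_11 = 48·8832350649148 + 251642561759 = 424204473720863, q_11 = 48·200450066463 + 5711024192 = 9627314214416 → 424204473720863/9627314214416
APPEND 49: p_12 = 49·424204473720863 + 8832350649148 = 20794851562971435, q_12 = 49·9627314214416 + 200450066463 = 471938846572847 → 20794851562971435/471938846572847
APPEND 33: p_13 = 33·20794851562971435 + 424204473720863 = 686654306051778218, q_13 = 33·471938846572847 + 9627314214416 = 15583609251118367 → 686654306051778218/15583609251118367
APPEND 34: p_14 = 34·686654306051778218 + 20794851562971435 = 23367041257323430847, q_14 = 34·15583609251118367 + 471938846572847 = 530314653384597325 → 23367041257323430847/530314653384597325
APPEND 37: p_15 = 37·23367041257323430847 + 686654306051778218 = 865267180827018719557, q_15 = 37·530314653384597325 + 15583609251118367 = 19637225784481219392 → 865267180827018719557/19637225784481219392
APPEND 20: p_16 = 20·865267180827018719557 + 23367041257323430847 = 17328710657797697821987, q_16 = 20·19637225784481219392 + 530314653384597325 = 393274830343008985165 → 17328710657797697821987/393274830343008985165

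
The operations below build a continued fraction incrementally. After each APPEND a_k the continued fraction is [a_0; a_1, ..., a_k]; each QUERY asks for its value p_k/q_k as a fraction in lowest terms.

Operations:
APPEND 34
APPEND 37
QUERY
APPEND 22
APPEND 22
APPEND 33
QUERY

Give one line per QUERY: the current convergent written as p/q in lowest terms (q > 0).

1259/37
20202711/593726

APPEND 34: p_0 = 34·1 + 0 = 34, q_0 = 34·0 + 1 = 1 → 34/1
APPEND 37: p_1 = 37·34 + 1 = 1259, q_1 = 37·1 + 0 = 37 → 1259/37
APPEND 22: p_2 = 22·1259 + 34 = 27732, q_2 = 22·37 + 1 = 815 → 27732/815
APPEND 22: p_3 = 22·27732 + 1259 = 611363, q_3 = 22·815 + 37 = 17967 → 611363/17967
APPEND 33: p_4 = 33·611363 + 27732 = 20202711, q_4 = 33·17967 + 815 = 593726 → 20202711/593726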